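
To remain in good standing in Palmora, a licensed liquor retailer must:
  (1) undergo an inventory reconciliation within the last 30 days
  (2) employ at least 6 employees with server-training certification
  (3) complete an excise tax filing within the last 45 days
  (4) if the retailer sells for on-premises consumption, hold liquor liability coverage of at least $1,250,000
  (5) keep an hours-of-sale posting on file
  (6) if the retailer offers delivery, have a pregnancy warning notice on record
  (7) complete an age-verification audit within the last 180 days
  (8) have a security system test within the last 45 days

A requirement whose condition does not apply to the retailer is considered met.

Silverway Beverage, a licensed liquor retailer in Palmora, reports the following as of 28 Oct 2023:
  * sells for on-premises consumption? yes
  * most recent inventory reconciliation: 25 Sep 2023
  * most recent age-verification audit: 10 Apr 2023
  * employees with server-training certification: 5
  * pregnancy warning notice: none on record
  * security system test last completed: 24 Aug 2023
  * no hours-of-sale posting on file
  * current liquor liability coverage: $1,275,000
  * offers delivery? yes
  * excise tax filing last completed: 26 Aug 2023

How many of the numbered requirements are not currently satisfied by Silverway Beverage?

7

1. inventory reconciliation 33 days ago vs limit 30 → not met
2. employees with server-training certification 5 < 6 → not met
3. excise tax filing 63 days ago vs limit 45 → not met
4. condition 'sells for on-premises consumption' holds; liquor liability coverage $1,275,000 ≥ $1,250,000 → met
5. hours-of-sale posting absent → not met
6. condition 'offers delivery' holds; pregnancy warning notice absent → not met
7. age-verification audit 201 days ago vs limit 180 → not met
8. security system test 65 days ago vs limit 45 → not met
Not met: 7 of 8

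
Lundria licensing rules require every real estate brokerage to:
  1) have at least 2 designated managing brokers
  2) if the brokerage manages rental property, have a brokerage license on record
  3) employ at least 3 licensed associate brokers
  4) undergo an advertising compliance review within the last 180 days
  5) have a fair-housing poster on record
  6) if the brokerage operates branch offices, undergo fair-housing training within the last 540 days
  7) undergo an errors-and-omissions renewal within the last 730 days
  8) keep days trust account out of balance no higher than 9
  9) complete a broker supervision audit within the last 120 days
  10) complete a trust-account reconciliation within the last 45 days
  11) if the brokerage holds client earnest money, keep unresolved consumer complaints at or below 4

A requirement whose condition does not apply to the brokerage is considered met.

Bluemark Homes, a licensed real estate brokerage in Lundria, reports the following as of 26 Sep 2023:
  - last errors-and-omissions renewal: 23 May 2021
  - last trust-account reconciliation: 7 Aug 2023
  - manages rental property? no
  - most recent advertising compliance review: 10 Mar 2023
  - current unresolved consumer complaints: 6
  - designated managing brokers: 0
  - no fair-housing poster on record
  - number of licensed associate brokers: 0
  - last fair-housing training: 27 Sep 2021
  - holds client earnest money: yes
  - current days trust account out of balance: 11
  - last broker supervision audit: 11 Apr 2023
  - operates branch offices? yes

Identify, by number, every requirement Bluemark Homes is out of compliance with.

1. designated managing brokers 0 < 2 → not met
2. condition 'manages rental property' does not hold → requirement n/a → met
3. licensed associate brokers 0 < 3 → not met
4. advertising compliance review 200 days ago vs limit 180 → not met
5. fair-housing poster absent → not met
6. condition 'operates branch offices' holds; fair-housing training 729 days ago vs limit 540 → not met
7. errors-and-omissions renewal 856 days ago vs limit 730 → not met
8. days trust account out of balance 11 > 9 → not met
9. broker supervision audit 168 days ago vs limit 120 → not met
10. trust-account reconciliation 50 days ago vs limit 45 → not met
11. condition 'holds client earnest money' holds; unresolved consumer complaints 6 > 4 → not met
Not met: 1, 3, 4, 5, 6, 7, 8, 9, 10, 11

1, 3, 4, 5, 6, 7, 8, 9, 10, 11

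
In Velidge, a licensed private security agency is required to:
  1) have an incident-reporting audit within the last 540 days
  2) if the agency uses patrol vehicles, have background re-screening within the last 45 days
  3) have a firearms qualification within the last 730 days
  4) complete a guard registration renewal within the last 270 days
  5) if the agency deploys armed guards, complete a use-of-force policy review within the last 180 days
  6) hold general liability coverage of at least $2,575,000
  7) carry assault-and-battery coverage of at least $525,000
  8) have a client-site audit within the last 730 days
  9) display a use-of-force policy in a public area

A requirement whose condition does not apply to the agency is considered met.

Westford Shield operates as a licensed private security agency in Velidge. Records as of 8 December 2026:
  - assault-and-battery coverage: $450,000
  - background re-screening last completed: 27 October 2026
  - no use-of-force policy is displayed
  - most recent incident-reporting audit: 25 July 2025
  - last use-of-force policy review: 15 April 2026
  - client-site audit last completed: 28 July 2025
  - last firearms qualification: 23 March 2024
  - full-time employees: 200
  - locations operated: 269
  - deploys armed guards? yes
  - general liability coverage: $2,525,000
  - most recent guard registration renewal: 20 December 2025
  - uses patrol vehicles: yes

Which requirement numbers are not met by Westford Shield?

1. incident-reporting audit 501 days ago vs limit 540 → met
2. condition 'uses patrol vehicles' holds; background re-screening 42 days ago vs limit 45 → met
3. firearms qualification 990 days ago vs limit 730 → not met
4. guard registration renewal 353 days ago vs limit 270 → not met
5. condition 'deploys armed guards' holds; use-of-force policy review 237 days ago vs limit 180 → not met
6. general liability coverage $2,525,000 < $2,575,000 → not met
7. assault-and-battery coverage $450,000 < $525,000 → not met
8. client-site audit 498 days ago vs limit 730 → met
9. use-of-force policy absent → not met
Not met: 3, 4, 5, 6, 7, 9

3, 4, 5, 6, 7, 9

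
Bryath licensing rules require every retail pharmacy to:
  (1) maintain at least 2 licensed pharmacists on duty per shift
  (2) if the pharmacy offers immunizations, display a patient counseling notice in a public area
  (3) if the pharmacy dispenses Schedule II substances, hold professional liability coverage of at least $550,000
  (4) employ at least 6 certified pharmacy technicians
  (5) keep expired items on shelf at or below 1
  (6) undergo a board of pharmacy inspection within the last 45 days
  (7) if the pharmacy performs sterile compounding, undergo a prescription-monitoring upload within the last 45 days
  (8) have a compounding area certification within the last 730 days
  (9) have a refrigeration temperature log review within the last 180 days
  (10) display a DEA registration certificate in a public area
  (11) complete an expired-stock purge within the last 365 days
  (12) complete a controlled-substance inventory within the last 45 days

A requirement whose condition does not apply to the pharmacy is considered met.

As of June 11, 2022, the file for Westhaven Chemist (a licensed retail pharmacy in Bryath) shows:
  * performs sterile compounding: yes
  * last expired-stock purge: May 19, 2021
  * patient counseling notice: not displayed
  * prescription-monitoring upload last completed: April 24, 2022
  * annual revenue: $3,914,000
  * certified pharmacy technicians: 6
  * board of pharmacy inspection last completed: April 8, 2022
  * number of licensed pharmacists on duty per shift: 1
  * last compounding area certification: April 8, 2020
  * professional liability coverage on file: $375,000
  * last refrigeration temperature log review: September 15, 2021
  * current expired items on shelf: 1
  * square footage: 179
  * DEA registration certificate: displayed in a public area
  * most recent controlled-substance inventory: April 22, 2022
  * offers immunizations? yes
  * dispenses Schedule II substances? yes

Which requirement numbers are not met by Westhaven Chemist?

1, 2, 3, 6, 7, 8, 9, 11, 12

1. licensed pharmacists on duty per shift 1 < 2 → not met
2. condition 'offers immunizations' holds; patient counseling notice absent → not met
3. condition 'dispenses Schedule II substances' holds; professional liability coverage $375,000 < $550,000 → not met
4. certified pharmacy technicians 6 ≥ 6 → met
5. expired items on shelf 1 ≤ 1 → met
6. board of pharmacy inspection 64 days ago vs limit 45 → not met
7. condition 'performs sterile compounding' holds; prescription-monitoring upload 48 days ago vs limit 45 → not met
8. compounding area certification 794 days ago vs limit 730 → not met
9. refrigeration temperature log review 269 days ago vs limit 180 → not met
10. DEA registration certificate present → met
11. expired-stock purge 388 days ago vs limit 365 → not met
12. controlled-substance inventory 50 days ago vs limit 45 → not met
Not met: 1, 2, 3, 6, 7, 8, 9, 11, 12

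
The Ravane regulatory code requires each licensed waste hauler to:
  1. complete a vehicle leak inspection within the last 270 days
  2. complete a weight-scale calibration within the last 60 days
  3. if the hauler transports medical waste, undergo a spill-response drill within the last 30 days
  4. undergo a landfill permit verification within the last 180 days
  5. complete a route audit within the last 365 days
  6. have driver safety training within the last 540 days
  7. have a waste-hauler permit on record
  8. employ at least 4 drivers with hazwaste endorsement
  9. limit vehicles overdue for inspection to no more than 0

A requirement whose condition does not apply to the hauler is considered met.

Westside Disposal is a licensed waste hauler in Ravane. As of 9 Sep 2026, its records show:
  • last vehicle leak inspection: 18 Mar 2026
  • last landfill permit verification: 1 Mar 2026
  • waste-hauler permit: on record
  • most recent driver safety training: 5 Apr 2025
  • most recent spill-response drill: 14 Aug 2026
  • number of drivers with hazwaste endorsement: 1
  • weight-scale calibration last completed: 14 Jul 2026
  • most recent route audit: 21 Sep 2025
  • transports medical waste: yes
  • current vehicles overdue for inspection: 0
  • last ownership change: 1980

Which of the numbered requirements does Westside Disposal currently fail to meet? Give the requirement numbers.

1. vehicle leak inspection 175 days ago vs limit 270 → met
2. weight-scale calibration 57 days ago vs limit 60 → met
3. condition 'transports medical waste' holds; spill-response drill 26 days ago vs limit 30 → met
4. landfill permit verification 192 days ago vs limit 180 → not met
5. route audit 353 days ago vs limit 365 → met
6. driver safety training 522 days ago vs limit 540 → met
7. waste-hauler permit present → met
8. drivers with hazwaste endorsement 1 < 4 → not met
9. vehicles overdue for inspection 0 ≤ 0 → met
Not met: 4, 8

4, 8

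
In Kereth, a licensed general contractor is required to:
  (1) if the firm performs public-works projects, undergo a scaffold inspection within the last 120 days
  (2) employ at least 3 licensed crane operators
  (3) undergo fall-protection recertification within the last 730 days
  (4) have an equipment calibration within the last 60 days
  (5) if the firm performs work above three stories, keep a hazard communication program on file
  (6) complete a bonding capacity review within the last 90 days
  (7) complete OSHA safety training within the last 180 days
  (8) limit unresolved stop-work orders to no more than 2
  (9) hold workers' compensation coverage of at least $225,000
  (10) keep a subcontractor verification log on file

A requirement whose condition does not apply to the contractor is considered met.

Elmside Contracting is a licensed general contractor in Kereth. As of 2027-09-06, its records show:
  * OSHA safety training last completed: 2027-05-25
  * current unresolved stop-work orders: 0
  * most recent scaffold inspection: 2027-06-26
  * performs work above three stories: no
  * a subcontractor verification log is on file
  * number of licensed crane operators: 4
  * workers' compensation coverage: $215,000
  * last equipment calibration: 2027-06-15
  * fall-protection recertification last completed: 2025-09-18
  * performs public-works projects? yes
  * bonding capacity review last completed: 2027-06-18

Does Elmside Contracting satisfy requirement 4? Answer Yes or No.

No

4. equipment calibration 83 days ago vs limit 60 → not met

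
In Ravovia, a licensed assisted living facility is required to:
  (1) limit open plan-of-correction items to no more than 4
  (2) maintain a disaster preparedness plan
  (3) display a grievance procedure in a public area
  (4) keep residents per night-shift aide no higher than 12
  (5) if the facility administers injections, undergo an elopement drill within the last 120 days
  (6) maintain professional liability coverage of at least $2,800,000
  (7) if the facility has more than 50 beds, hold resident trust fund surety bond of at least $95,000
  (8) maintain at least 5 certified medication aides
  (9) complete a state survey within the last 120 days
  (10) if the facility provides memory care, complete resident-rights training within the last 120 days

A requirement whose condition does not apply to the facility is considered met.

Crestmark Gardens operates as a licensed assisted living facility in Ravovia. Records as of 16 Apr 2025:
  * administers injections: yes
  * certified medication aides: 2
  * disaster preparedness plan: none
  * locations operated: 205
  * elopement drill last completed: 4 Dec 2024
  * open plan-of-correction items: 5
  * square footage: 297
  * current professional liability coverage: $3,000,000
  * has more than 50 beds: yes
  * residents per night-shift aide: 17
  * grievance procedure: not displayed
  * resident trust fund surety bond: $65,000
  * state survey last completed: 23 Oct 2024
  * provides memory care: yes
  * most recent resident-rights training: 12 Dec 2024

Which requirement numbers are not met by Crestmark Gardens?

1. open plan-of-correction items 5 > 4 → not met
2. disaster preparedness plan absent → not met
3. grievance procedure absent → not met
4. residents per night-shift aide 17 > 12 → not met
5. condition 'administers injections' holds; elopement drill 133 days ago vs limit 120 → not met
6. professional liability coverage $3,000,000 ≥ $2,800,000 → met
7. condition 'has more than 50 beds' holds; resident trust fund surety bond $65,000 < $95,000 → not met
8. certified medication aides 2 < 5 → not met
9. state survey 175 days ago vs limit 120 → not met
10. condition 'provides memory care' holds; resident-rights training 125 days ago vs limit 120 → not met
Not met: 1, 2, 3, 4, 5, 7, 8, 9, 10

1, 2, 3, 4, 5, 7, 8, 9, 10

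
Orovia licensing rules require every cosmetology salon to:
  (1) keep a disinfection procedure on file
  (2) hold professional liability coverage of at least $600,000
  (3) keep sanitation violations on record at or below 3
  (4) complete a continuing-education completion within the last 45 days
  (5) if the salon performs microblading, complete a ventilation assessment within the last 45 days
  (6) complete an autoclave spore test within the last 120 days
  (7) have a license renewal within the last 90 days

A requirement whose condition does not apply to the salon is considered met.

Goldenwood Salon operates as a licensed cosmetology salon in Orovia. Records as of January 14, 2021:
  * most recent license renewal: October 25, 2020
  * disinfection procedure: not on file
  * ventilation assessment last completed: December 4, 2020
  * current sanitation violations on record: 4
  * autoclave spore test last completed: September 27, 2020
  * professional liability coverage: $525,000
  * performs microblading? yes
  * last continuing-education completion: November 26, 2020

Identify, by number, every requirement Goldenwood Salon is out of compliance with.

1, 2, 3, 4

1. disinfection procedure absent → not met
2. professional liability coverage $525,000 < $600,000 → not met
3. sanitation violations on record 4 > 3 → not met
4. continuing-education completion 49 days ago vs limit 45 → not met
5. condition 'performs microblading' holds; ventilation assessment 41 days ago vs limit 45 → met
6. autoclave spore test 109 days ago vs limit 120 → met
7. license renewal 81 days ago vs limit 90 → met
Not met: 1, 2, 3, 4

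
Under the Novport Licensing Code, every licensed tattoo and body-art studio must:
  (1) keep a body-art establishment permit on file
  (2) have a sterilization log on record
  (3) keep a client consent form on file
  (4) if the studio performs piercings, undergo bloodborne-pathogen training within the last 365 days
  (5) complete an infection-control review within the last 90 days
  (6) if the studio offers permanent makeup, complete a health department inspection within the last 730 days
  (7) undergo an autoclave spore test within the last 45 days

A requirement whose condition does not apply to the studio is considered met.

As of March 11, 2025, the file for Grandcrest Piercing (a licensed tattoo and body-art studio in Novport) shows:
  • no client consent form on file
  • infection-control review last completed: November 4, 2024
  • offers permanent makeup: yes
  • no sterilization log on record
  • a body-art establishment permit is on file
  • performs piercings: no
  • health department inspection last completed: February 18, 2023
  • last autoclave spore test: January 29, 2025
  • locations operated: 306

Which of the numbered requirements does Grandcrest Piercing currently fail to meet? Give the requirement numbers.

1. body-art establishment permit present → met
2. sterilization log absent → not met
3. client consent form absent → not met
4. condition 'performs piercings' does not hold → requirement n/a → met
5. infection-control review 127 days ago vs limit 90 → not met
6. condition 'offers permanent makeup' holds; health department inspection 752 days ago vs limit 730 → not met
7. autoclave spore test 41 days ago vs limit 45 → met
Not met: 2, 3, 5, 6

2, 3, 5, 6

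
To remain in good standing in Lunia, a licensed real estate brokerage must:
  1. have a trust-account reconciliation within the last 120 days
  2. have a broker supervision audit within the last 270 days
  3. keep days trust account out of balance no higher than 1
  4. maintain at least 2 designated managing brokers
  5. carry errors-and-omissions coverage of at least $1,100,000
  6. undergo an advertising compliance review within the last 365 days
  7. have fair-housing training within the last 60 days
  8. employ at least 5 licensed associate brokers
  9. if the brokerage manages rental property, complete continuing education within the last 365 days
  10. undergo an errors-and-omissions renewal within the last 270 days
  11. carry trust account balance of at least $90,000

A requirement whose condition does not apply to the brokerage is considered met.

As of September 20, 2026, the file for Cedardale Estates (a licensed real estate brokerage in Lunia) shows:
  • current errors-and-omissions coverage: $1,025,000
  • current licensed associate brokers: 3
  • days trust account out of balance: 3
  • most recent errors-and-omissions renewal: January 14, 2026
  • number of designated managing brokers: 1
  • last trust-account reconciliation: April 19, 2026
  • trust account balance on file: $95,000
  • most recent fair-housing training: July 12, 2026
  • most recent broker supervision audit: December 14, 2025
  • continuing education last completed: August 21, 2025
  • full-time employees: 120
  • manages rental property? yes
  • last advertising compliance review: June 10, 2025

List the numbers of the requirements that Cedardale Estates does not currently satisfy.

1, 2, 3, 4, 5, 6, 7, 8, 9

1. trust-account reconciliation 154 days ago vs limit 120 → not met
2. broker supervision audit 280 days ago vs limit 270 → not met
3. days trust account out of balance 3 > 1 → not met
4. designated managing brokers 1 < 2 → not met
5. errors-and-omissions coverage $1,025,000 < $1,100,000 → not met
6. advertising compliance review 467 days ago vs limit 365 → not met
7. fair-housing training 70 days ago vs limit 60 → not met
8. licensed associate brokers 3 < 5 → not met
9. condition 'manages rental property' holds; continuing education 395 days ago vs limit 365 → not met
10. errors-and-omissions renewal 249 days ago vs limit 270 → met
11. trust account balance $95,000 ≥ $90,000 → met
Not met: 1, 2, 3, 4, 5, 6, 7, 8, 9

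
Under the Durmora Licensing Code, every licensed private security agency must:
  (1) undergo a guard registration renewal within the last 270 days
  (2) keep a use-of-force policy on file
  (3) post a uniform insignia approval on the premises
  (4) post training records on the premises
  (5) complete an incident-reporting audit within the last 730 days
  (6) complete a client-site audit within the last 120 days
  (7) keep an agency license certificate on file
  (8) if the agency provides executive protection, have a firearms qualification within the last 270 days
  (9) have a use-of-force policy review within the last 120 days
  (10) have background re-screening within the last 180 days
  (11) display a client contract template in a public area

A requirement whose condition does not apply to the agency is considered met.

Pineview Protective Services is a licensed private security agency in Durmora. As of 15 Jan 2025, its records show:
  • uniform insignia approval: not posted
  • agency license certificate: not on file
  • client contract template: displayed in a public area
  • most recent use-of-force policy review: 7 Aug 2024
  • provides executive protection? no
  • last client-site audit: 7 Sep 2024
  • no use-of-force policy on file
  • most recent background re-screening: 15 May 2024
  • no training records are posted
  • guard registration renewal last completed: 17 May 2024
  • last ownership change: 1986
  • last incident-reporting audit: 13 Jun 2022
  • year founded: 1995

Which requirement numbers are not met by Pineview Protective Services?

1. guard registration renewal 243 days ago vs limit 270 → met
2. use-of-force policy absent → not met
3. uniform insignia approval absent → not met
4. training records absent → not met
5. incident-reporting audit 947 days ago vs limit 730 → not met
6. client-site audit 130 days ago vs limit 120 → not met
7. agency license certificate absent → not met
8. condition 'provides executive protection' does not hold → requirement n/a → met
9. use-of-force policy review 161 days ago vs limit 120 → not met
10. background re-screening 245 days ago vs limit 180 → not met
11. client contract template present → met
Not met: 2, 3, 4, 5, 6, 7, 9, 10

2, 3, 4, 5, 6, 7, 9, 10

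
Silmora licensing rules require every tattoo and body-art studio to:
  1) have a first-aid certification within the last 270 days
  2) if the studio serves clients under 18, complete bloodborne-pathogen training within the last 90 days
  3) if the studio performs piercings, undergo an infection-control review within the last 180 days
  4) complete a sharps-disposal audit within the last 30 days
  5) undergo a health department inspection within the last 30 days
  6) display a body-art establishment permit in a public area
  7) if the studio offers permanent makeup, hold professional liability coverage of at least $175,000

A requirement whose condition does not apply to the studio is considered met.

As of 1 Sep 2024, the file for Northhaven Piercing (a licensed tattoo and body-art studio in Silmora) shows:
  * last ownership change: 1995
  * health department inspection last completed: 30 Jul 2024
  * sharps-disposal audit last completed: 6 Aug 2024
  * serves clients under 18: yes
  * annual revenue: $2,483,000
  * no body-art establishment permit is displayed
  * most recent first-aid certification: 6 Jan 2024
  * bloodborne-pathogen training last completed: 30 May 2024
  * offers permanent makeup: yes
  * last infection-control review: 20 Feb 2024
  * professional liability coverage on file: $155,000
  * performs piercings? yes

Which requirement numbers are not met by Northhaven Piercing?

1. first-aid certification 239 days ago vs limit 270 → met
2. condition 'serves clients under 18' holds; bloodborne-pathogen training 94 days ago vs limit 90 → not met
3. condition 'performs piercings' holds; infection-control review 194 days ago vs limit 180 → not met
4. sharps-disposal audit 26 days ago vs limit 30 → met
5. health department inspection 33 days ago vs limit 30 → not met
6. body-art establishment permit absent → not met
7. condition 'offers permanent makeup' holds; professional liability coverage $155,000 < $175,000 → not met
Not met: 2, 3, 5, 6, 7

2, 3, 5, 6, 7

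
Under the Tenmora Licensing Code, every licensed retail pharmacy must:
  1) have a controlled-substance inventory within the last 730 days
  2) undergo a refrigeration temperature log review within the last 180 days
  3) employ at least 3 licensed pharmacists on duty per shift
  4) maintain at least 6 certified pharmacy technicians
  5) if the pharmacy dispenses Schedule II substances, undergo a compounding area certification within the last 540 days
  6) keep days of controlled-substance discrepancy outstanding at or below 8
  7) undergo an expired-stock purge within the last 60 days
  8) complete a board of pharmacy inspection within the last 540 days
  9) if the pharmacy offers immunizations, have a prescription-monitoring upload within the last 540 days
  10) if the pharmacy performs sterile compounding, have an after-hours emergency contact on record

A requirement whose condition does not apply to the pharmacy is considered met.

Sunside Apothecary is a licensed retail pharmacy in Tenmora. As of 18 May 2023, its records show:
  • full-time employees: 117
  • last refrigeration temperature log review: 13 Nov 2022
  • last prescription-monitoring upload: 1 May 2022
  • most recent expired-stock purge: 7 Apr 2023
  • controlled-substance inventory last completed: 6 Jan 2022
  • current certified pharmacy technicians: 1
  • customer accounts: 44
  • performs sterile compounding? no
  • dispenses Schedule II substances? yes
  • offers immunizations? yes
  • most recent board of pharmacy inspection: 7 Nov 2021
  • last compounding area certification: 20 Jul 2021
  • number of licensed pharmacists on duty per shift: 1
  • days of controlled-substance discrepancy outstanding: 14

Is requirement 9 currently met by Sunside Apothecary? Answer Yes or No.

9. condition 'offers immunizations' holds; prescription-monitoring upload 382 days ago vs limit 540 → met

Yes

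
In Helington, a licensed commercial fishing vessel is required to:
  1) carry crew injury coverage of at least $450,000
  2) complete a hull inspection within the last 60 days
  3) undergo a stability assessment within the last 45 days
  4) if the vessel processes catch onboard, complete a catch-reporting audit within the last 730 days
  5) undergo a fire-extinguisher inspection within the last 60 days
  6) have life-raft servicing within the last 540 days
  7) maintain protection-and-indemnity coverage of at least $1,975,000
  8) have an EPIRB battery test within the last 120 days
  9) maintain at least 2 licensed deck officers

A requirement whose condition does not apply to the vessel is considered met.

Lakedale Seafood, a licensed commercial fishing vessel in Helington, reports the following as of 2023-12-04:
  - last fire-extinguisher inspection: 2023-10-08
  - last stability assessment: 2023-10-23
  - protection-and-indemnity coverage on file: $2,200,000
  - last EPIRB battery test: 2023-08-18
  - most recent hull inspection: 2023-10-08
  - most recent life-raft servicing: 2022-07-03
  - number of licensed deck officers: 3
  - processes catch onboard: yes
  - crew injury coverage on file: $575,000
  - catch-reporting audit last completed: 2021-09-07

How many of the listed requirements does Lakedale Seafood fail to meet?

1

1. crew injury coverage $575,000 ≥ $450,000 → met
2. hull inspection 57 days ago vs limit 60 → met
3. stability assessment 42 days ago vs limit 45 → met
4. condition 'processes catch onboard' holds; catch-reporting audit 818 days ago vs limit 730 → not met
5. fire-extinguisher inspection 57 days ago vs limit 60 → met
6. life-raft servicing 519 days ago vs limit 540 → met
7. protection-and-indemnity coverage $2,200,000 ≥ $1,975,000 → met
8. EPIRB battery test 108 days ago vs limit 120 → met
9. licensed deck officers 3 ≥ 2 → met
Not met: 1 of 9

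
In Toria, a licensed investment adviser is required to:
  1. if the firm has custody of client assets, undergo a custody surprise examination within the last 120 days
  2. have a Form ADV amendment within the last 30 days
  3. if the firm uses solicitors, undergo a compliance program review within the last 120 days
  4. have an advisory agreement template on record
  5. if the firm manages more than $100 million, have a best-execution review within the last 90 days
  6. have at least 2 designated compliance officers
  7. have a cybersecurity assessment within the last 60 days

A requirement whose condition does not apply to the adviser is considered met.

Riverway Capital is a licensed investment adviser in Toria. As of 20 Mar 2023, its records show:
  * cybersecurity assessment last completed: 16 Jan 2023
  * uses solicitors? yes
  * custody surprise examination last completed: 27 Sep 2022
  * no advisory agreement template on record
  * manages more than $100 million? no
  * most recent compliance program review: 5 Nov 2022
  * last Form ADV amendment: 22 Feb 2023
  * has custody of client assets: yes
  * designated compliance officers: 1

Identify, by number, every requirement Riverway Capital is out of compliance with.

1. condition 'has custody of client assets' holds; custody surprise examination 174 days ago vs limit 120 → not met
2. Form ADV amendment 26 days ago vs limit 30 → met
3. condition 'uses solicitors' holds; compliance program review 135 days ago vs limit 120 → not met
4. advisory agreement template absent → not met
5. condition 'manages more than $100 million' does not hold → requirement n/a → met
6. designated compliance officers 1 < 2 → not met
7. cybersecurity assessment 63 days ago vs limit 60 → not met
Not met: 1, 3, 4, 6, 7

1, 3, 4, 6, 7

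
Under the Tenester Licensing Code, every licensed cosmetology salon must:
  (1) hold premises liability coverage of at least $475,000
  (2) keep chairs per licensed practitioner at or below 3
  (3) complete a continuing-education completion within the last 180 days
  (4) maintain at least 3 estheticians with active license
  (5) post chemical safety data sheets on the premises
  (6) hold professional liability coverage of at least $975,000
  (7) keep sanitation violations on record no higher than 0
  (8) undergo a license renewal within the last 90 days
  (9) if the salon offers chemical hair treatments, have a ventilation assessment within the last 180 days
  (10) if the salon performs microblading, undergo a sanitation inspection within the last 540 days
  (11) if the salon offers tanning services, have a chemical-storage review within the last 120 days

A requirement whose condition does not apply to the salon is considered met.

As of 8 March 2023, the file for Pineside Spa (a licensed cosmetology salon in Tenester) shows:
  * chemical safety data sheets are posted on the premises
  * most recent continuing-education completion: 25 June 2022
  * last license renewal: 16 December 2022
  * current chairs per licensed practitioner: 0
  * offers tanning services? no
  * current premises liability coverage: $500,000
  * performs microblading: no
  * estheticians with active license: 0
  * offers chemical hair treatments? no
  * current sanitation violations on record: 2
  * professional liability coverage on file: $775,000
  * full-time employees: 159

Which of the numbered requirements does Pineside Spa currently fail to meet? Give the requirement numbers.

3, 4, 6, 7

1. premises liability coverage $500,000 ≥ $475,000 → met
2. chairs per licensed practitioner 0 ≤ 3 → met
3. continuing-education completion 256 days ago vs limit 180 → not met
4. estheticians with active license 0 < 3 → not met
5. chemical safety data sheets present → met
6. professional liability coverage $775,000 < $975,000 → not met
7. sanitation violations on record 2 > 0 → not met
8. license renewal 82 days ago vs limit 90 → met
9. condition 'offers chemical hair treatments' does not hold → requirement n/a → met
10. condition 'performs microblading' does not hold → requirement n/a → met
11. condition 'offers tanning services' does not hold → requirement n/a → met
Not met: 3, 4, 6, 7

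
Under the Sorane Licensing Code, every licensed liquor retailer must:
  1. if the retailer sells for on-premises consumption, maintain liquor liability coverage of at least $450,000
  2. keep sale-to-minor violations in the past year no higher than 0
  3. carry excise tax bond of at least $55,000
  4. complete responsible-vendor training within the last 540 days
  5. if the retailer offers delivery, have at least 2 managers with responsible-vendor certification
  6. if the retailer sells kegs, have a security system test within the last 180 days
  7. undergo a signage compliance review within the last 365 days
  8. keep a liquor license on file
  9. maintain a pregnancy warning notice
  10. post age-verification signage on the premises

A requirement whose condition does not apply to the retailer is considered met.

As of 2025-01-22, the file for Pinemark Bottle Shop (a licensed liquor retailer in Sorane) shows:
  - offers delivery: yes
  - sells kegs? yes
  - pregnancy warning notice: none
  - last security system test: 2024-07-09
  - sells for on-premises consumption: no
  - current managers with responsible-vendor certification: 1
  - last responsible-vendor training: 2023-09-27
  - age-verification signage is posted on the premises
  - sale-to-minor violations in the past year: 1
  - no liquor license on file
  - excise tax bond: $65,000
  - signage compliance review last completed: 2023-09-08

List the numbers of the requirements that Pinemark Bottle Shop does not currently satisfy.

1. condition 'sells for on-premises consumption' does not hold → requirement n/a → met
2. sale-to-minor violations in the past year 1 > 0 → not met
3. excise tax bond $65,000 ≥ $55,000 → met
4. responsible-vendor training 483 days ago vs limit 540 → met
5. condition 'offers delivery' holds; managers with responsible-vendor certification 1 < 2 → not met
6. condition 'sells kegs' holds; security system test 197 days ago vs limit 180 → not met
7. signage compliance review 502 days ago vs limit 365 → not met
8. liquor license absent → not met
9. pregnancy warning notice absent → not met
10. age-verification signage present → met
Not met: 2, 5, 6, 7, 8, 9

2, 5, 6, 7, 8, 9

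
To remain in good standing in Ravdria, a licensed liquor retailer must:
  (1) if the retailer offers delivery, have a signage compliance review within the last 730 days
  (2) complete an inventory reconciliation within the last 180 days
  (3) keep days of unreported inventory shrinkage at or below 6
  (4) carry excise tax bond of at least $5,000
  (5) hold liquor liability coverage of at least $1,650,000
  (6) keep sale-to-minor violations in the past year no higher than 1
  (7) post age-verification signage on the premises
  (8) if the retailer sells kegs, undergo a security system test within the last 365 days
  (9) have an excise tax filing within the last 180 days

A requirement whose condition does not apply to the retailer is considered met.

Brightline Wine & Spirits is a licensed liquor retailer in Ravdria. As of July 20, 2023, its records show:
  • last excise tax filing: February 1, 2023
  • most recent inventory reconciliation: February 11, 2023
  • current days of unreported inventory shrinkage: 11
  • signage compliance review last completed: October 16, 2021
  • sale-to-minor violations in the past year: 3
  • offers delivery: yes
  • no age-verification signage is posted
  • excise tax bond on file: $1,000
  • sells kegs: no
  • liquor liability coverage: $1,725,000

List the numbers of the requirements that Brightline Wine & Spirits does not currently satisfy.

1. condition 'offers delivery' holds; signage compliance review 642 days ago vs limit 730 → met
2. inventory reconciliation 159 days ago vs limit 180 → met
3. days of unreported inventory shrinkage 11 > 6 → not met
4. excise tax bond $1,000 < $5,000 → not met
5. liquor liability coverage $1,725,000 ≥ $1,650,000 → met
6. sale-to-minor violations in the past year 3 > 1 → not met
7. age-verification signage absent → not met
8. condition 'sells kegs' does not hold → requirement n/a → met
9. excise tax filing 169 days ago vs limit 180 → met
Not met: 3, 4, 6, 7

3, 4, 6, 7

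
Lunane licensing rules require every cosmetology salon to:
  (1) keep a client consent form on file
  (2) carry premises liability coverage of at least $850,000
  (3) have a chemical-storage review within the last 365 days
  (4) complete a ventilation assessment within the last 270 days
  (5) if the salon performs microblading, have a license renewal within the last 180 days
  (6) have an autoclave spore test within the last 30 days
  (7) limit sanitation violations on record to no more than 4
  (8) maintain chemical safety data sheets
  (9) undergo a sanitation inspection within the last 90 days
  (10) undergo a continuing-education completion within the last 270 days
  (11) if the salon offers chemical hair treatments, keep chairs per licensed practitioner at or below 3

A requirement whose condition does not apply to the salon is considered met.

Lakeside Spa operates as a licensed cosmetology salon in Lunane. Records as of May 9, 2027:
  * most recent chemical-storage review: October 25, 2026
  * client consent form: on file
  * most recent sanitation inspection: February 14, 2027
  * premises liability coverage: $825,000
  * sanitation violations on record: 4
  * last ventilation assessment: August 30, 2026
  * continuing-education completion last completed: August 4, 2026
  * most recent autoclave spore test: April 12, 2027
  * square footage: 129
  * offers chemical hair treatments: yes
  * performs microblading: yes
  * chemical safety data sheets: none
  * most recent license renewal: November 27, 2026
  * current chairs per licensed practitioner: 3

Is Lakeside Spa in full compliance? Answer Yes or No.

No

1. client consent form present → met
2. premises liability coverage $825,000 < $850,000 → not met
3. chemical-storage review 196 days ago vs limit 365 → met
4. ventilation assessment 252 days ago vs limit 270 → met
5. condition 'performs microblading' holds; license renewal 163 days ago vs limit 180 → met
6. autoclave spore test 27 days ago vs limit 30 → met
7. sanitation violations on record 4 ≤ 4 → met
8. chemical safety data sheets absent → not met
9. sanitation inspection 84 days ago vs limit 90 → met
10. continuing-education completion 278 days ago vs limit 270 → not met
11. condition 'offers chemical hair treatments' holds; chairs per licensed practitioner 3 ≤ 3 → met
Not met: 2, 8, 10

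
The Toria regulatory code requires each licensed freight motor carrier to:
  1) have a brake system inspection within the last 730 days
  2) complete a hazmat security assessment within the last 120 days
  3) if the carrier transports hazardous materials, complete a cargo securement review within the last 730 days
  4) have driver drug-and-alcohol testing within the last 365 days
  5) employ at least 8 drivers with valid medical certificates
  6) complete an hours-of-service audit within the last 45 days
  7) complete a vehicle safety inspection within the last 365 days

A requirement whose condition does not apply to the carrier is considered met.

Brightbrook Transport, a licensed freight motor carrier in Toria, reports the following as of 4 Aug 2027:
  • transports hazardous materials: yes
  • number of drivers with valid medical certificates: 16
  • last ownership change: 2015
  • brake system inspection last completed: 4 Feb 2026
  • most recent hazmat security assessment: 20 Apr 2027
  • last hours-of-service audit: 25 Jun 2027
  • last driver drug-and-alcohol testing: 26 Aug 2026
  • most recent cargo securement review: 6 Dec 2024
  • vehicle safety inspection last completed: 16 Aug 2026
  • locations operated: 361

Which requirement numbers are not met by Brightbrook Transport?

1. brake system inspection 546 days ago vs limit 730 → met
2. hazmat security assessment 106 days ago vs limit 120 → met
3. condition 'transports hazardous materials' holds; cargo securement review 971 days ago vs limit 730 → not met
4. driver drug-and-alcohol testing 343 days ago vs limit 365 → met
5. drivers with valid medical certificates 16 ≥ 8 → met
6. hours-of-service audit 40 days ago vs limit 45 → met
7. vehicle safety inspection 353 days ago vs limit 365 → met
Not met: 3

3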